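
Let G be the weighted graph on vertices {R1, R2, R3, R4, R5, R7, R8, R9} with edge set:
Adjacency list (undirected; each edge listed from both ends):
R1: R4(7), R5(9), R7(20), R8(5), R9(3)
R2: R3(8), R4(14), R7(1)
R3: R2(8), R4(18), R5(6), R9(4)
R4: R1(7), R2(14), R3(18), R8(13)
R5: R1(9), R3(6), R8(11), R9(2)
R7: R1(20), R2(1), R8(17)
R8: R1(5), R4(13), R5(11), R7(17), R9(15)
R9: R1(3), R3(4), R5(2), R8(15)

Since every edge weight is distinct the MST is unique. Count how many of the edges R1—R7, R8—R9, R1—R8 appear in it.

Kruskal's algorithm — process edges by increasing weight (ties by edge label):
R2—R7 (1): add — endpoints in different components.
R5—R9 (2): add — endpoints in different components.
R1—R9 (3): add — endpoints in different components.
R3—R9 (4): add — endpoints in different components.
R1—R8 (5): add — endpoints in different components.
R3—R5 (6): skip — R5 and R3 already connected.
R1—R4 (7): add — endpoints in different components.
R2—R3 (8): add — endpoints in different components.
MST edge set: {R2—R7, R5—R9, R1—R9, R3—R9, R1—R8, R1—R4, R2—R3}.
Of the listed edges, {R1—R8} are in the MST → 1.

1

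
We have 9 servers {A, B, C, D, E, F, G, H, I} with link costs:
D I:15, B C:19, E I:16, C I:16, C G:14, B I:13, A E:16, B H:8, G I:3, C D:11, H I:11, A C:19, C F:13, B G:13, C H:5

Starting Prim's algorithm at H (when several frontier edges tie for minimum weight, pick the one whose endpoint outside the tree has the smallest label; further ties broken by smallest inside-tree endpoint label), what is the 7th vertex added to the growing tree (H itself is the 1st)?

F

Prim's algorithm from H:
Step 1: cheapest edge leaving the tree is C H (5); add C.
Step 2: cheapest edge leaving the tree is B H (8); add B.
Step 3: cheapest edge leaving the tree is C D (11); add D.
Step 4: cheapest edge leaving the tree is H I (11); add I.
Step 5: cheapest edge leaving the tree is G I (3); add G.
Step 6: cheapest edge leaving the tree is C F (13); add F.
Step 7: cheapest edge leaving the tree is E I (16); add E.
Step 8: cheapest edge leaving the tree is A E (16); add A.
Vertex order: H, C, B, D, I, G, F, E, A. The 7th vertex is F.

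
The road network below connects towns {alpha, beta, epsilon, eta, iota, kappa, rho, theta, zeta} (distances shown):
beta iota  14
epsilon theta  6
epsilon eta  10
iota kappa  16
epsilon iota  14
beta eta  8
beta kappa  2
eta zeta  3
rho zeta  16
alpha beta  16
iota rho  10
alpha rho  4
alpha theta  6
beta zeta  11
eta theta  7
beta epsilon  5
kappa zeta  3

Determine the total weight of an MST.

39

Kruskal's algorithm — process edges by increasing weight (ties by edge label):
beta kappa (2): add — endpoints in different components.
eta zeta (3): add — endpoints in different components.
kappa zeta (3): add — endpoints in different components.
alpha rho (4): add — endpoints in different components.
beta epsilon (5): add — endpoints in different components.
alpha theta (6): add — endpoints in different components.
epsilon theta (6): add — endpoints in different components.
eta theta (7): skip — eta and theta already connected.
beta eta (8): skip — eta and beta already connected.
epsilon eta (10): skip — eta and epsilon already connected.
iota rho (10): add — endpoints in different components.
MST edges: beta kappa, eta zeta, kappa zeta, alpha rho, beta epsilon, alpha theta, epsilon theta, iota rho; total weight 2+3+3+4+5+6+6+10 = 39.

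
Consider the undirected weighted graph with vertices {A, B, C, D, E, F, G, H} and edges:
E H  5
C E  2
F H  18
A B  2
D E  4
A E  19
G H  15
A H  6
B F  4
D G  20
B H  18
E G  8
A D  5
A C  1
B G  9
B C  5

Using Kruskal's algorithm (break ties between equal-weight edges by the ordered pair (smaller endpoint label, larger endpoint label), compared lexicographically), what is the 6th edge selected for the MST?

Kruskal's algorithm — process edges by increasing weight (ties by edge label):
A C (1): add — endpoints in different components.
A B (2): add — endpoints in different components.
C E (2): add — endpoints in different components.
B F (4): add — endpoints in different components.
D E (4): add — endpoints in different components.
A D (5): skip — A and D already connected.
B C (5): skip — B and C already connected.
E H (5): add — endpoints in different components.
A H (6): skip — A and H already connected.
E G (8): add — endpoints in different components.
The 6th edge added is E H.

E-H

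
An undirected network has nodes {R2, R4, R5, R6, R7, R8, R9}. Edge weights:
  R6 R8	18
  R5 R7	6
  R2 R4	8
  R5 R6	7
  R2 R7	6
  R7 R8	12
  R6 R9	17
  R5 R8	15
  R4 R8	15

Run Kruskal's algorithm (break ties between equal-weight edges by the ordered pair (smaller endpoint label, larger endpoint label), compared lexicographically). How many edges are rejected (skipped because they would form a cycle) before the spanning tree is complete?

2

Kruskal: consider edges lightest-first.
R2 R7 (6): add — endpoints in different components.
R5 R7 (6): add — endpoints in different components.
R5 R6 (7): add — endpoints in different components.
R2 R4 (8): add — endpoints in different components.
R7 R8 (12): add — endpoints in different components.
R4 R8 (15): skip — R4 and R8 already connected.
R5 R8 (15): skip — R5 and R8 already connected.
R6 R9 (17): add — endpoints in different components.
Edges rejected before the tree was complete: 2.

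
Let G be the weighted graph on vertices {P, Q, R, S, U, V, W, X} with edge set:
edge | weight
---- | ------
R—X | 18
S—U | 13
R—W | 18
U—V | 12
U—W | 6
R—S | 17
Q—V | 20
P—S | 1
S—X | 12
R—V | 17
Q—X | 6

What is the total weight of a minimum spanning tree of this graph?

Prim, starting at S.
Step 1: frontier [P—S 1, S—X 12, S—U 13, R—S 17] → take P—S (1); add P.
Step 2: frontier [S—X 12, S—U 13, R—S 17] → take S—X (12); add X.
Step 3: frontier [S—U 13, R—S 17, Q—X 6, R—X 18] → take Q—X (6); add Q.
Step 4: frontier [Q—V 20, S—U 13, R—S 17, R—X 18] → take S—U (13); add U.
Step 5: frontier [Q—V 20, R—S 17, U—W 6, U—V 12, R—X 18] → take U—W (6); add W.
Step 6: frontier [Q—V 20, R—S 17, U—V 12, R—W 18, R—X 18] → take U—V (12); add V.
Step 7: frontier [R—S 17, R—V 17, R—W 18, R—X 18] → take R—S (17); add R.
MST edges: P—S, S—X, Q—X, S—U, U—W, U—V, R—S; total weight 1+12+6+13+6+12+17 = 67.

67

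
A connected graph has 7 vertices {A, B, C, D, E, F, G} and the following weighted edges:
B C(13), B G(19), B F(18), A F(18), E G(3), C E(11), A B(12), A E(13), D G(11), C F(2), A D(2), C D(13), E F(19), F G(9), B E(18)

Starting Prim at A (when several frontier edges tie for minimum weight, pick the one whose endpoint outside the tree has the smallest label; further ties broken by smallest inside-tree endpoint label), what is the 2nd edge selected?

Prim, starting at A.
Step 1: cheapest edge leaving the tree is A D (2); add D.
Step 2: cheapest edge leaving the tree is D G (11); add G.
Step 3: cheapest edge leaving the tree is E G (3); add E.
Step 4: cheapest edge leaving the tree is F G (9); add F.
Step 5: cheapest edge leaving the tree is C F (2); add C.
Step 6: cheapest edge leaving the tree is A B (12); add B.
The 2nd edge added is D G.

D-G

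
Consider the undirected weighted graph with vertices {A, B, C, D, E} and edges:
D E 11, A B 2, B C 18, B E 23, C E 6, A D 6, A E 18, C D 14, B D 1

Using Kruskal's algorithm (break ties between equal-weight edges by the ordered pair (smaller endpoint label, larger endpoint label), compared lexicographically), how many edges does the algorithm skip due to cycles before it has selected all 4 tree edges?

Kruskal's algorithm — process edges by increasing weight (ties by edge label):
B D (1): add — endpoints in different components.
A B (2): add — endpoints in different components.
A D (6): skip — A and D already connected.
C E (6): add — endpoints in different components.
D E (11): add — endpoints in different components.
Edges rejected before the tree was complete: 1.

1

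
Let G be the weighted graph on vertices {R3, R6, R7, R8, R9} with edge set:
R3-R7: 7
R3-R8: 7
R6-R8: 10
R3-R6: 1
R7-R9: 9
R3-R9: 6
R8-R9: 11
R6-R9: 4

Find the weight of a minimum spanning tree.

Kruskal: consider edges lightest-first.
R3-R6 (1): add. Components now {R7} {R3,R6} {R9} {R8}
R6-R9 (4): add. Components now {R7} {R3,R6,R9} {R8}
R3-R9 (6): skip — R3 and R9 already connected.
R3-R7 (7): add. Components now {R3,R6,R7,R9} {R8}
R3-R8 (7): add. Components now {R3,R6,R7,R8,R9}
MST edges: R3-R6, R6-R9, R3-R7, R3-R8; total weight 1+4+7+7 = 19.

19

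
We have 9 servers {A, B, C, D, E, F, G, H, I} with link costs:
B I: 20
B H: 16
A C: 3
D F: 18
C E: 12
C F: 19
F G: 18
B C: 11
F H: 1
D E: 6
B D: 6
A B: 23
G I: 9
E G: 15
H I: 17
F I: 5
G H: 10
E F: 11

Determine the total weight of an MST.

Sort edges by weight, then run Kruskal:
F H (1): add — endpoints in different components.
A C (3): add — endpoints in different components.
F I (5): add — endpoints in different components.
B D (6): add — endpoints in different components.
D E (6): add — endpoints in different components.
G I (9): add — endpoints in different components.
G H (10): skip — G and H already connected.
B C (11): add — endpoints in different components.
E F (11): add — endpoints in different components.
MST edges: F H, A C, F I, B D, D E, G I, B C, E F; total weight 1+3+5+6+6+9+11+11 = 52.

52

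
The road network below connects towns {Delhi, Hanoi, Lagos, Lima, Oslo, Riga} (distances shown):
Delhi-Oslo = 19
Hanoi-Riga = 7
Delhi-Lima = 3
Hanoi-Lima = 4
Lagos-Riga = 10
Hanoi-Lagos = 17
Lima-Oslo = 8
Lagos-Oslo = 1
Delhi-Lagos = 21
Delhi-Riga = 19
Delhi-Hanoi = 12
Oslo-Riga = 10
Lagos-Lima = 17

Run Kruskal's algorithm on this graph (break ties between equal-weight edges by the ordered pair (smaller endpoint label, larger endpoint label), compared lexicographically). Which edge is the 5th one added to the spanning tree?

Lima-Oslo

Sort edges by weight, then run Kruskal:
Lagos-Oslo (1): add — endpoints in different components.
Delhi-Lima (3): add — endpoints in different components.
Hanoi-Lima (4): add — endpoints in different components.
Hanoi-Riga (7): add — endpoints in different components.
Lima-Oslo (8): add — endpoints in different components.
The 5th edge added is Lima-Oslo.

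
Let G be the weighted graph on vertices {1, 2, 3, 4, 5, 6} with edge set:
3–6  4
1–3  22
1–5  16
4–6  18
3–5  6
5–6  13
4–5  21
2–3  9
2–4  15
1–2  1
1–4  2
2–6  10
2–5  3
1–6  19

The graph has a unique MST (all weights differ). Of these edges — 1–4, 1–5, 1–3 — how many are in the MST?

1

Kruskal's algorithm — process edges by increasing weight (ties by edge label):
1–2 (1): add — endpoints in different components.
1–4 (2): add — endpoints in different components.
2–5 (3): add — endpoints in different components.
3–6 (4): add — endpoints in different components.
3–5 (6): add — endpoints in different components.
MST edge set: {1–2, 1–4, 2–5, 3–6, 3–5}.
Of the listed edges, {1–4} are in the MST → 1.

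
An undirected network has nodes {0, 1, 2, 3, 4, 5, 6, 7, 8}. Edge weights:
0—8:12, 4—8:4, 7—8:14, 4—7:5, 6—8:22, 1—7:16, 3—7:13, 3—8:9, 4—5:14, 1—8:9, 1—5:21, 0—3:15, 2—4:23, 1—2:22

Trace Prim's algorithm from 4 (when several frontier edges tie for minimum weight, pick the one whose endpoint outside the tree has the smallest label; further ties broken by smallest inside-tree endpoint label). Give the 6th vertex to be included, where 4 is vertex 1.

0

Grow the tree from 4 using Prim:
Step 1: cheapest edge leaving the tree is 4—8 (4); add 8.
Step 2: cheapest edge leaving the tree is 4—7 (5); add 7.
Step 3: cheapest edge leaving the tree is 1—8 (9); add 1.
Step 4: cheapest edge leaving the tree is 3—8 (9); add 3.
Step 5: cheapest edge leaving the tree is 0—8 (12); add 0.
Step 6: cheapest edge leaving the tree is 4—5 (14); add 5.
Step 7: cheapest edge leaving the tree is 1—2 (22); add 2.
Step 8: cheapest edge leaving the tree is 6—8 (22); add 6.
Vertex order: 4, 8, 7, 1, 3, 0, 5, 2, 6. The 6th vertex is 0.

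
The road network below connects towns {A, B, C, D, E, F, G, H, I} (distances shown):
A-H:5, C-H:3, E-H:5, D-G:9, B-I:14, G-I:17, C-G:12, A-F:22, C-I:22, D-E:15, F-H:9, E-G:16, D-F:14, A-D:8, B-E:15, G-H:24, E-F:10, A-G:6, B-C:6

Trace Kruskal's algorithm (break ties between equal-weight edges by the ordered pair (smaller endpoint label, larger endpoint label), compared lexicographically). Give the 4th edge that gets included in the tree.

A-G

Kruskal: consider edges lightest-first.
C-H (3): add — endpoints in different components.
A-H (5): add — endpoints in different components.
E-H (5): add — endpoints in different components.
A-G (6): add — endpoints in different components.
B-C (6): add — endpoints in different components.
A-D (8): add — endpoints in different components.
D-G (9): skip — D and G already connected.
F-H (9): add — endpoints in different components.
E-F (10): skip — E and F already connected.
C-G (12): skip — C and G already connected.
B-I (14): add — endpoints in different components.
The 4th edge added is A-G.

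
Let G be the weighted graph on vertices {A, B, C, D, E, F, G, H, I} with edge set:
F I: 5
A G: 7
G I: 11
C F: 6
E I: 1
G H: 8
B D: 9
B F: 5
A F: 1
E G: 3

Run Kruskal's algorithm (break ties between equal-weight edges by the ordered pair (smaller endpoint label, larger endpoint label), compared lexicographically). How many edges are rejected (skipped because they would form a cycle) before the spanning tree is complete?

1

Sort edges by weight, then run Kruskal:
A F (1): add — endpoints in different components.
E I (1): add — endpoints in different components.
E G (3): add — endpoints in different components.
B F (5): add — endpoints in different components.
F I (5): add — endpoints in different components.
C F (6): add — endpoints in different components.
A G (7): skip — A and G already connected.
G H (8): add — endpoints in different components.
B D (9): add — endpoints in different components.
Edges rejected before the tree was complete: 1.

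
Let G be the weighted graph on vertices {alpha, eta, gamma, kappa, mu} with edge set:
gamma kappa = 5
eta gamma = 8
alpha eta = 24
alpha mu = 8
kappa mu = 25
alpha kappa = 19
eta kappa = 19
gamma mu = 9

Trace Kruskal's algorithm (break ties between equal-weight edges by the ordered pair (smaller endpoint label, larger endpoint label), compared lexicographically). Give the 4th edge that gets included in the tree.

Kruskal: consider edges lightest-first.
gamma kappa (5): add. Components now {gamma,kappa} {eta} {mu} {alpha}
alpha mu (8): add. Components now {gamma,kappa} {eta} {alpha,mu}
eta gamma (8): add. Components now {eta,gamma,kappa} {alpha,mu}
gamma mu (9): add. Components now {alpha,eta,gamma,kappa,mu}
The 4th edge added is gamma mu.

gamma-mu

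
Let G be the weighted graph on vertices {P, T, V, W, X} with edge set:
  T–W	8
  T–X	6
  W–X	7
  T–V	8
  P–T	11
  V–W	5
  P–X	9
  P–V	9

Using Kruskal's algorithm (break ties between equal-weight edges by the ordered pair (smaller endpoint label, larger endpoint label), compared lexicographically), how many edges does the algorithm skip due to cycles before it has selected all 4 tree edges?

2

Kruskal: consider edges lightest-first.
V–W (5): add — endpoints in different components.
T–X (6): add — endpoints in different components.
W–X (7): add — endpoints in different components.
T–V (8): skip — T and V already connected.
T–W (8): skip — T and W already connected.
P–V (9): add — endpoints in different components.
Edges rejected before the tree was complete: 2.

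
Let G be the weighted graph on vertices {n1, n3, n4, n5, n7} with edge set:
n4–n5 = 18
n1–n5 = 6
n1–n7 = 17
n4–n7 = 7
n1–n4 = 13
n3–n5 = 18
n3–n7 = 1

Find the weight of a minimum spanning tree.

Prim's algorithm from n4:
Step 1: frontier [n4–n7 7, n1–n4 13, n4–n5 18] → take n4–n7 (7); add n7.
Step 2: frontier [n1–n4 13, n4–n5 18, n3–n7 1, n1–n7 17] → take n3–n7 (1); add n3.
Step 3: frontier [n3–n5 18, n1–n4 13, n4–n5 18, n1–n7 17] → take n1–n4 (13); add n1.
Step 4: frontier [n1–n5 6, n3–n5 18, n4–n5 18] → take n1–n5 (6); add n5.
MST edges: n4–n7, n3–n7, n1–n4, n1–n5; total weight 7+1+13+6 = 27.

27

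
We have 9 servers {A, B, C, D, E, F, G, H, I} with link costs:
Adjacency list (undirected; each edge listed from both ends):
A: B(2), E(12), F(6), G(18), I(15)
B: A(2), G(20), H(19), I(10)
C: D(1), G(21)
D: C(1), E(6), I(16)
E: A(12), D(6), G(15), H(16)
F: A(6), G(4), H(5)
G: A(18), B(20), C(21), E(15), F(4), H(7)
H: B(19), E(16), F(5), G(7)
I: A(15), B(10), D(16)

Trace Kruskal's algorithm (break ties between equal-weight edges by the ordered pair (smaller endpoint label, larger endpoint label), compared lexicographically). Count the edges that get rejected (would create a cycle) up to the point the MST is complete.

1

Kruskal's algorithm — process edges by increasing weight (ties by edge label):
C D (1): add — endpoints in different components.
A B (2): add — endpoints in different components.
F G (4): add — endpoints in different components.
F H (5): add — endpoints in different components.
A F (6): add — endpoints in different components.
D E (6): add — endpoints in different components.
G H (7): skip — G and H already connected.
B I (10): add — endpoints in different components.
A E (12): add — endpoints in different components.
Edges rejected before the tree was complete: 1.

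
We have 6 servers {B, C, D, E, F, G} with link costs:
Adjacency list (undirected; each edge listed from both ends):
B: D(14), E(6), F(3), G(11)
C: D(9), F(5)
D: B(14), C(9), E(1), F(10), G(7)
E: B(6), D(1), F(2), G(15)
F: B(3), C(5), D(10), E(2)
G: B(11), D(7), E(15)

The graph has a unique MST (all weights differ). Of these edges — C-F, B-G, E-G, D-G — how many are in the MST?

2

Sort edges by weight, then run Kruskal:
D-E (1): add. Components now {B} {C} {D,E} {F} {G}
E-F (2): add. Components now {B} {C} {D,E,F} {G}
B-F (3): add. Components now {B,D,E,F} {C} {G}
C-F (5): add. Components now {B,C,D,E,F} {G}
B-E (6): skip — B and E already connected.
D-G (7): add. Components now {B,C,D,E,F,G}
MST edge set: {D-E, E-F, B-F, C-F, D-G}.
Of the listed edges, {C-F, D-G} are in the MST → 2.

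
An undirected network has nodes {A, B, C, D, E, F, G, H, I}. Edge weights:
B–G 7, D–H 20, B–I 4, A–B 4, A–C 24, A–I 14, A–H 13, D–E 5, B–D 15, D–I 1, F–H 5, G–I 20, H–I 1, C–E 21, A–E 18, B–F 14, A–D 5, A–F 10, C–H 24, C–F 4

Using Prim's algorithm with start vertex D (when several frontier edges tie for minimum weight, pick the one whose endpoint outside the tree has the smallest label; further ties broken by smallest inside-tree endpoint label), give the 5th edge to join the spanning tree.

D-E

Prim, starting at D.
Step 1: cheapest edge leaving the tree is D–I (1); add I.
Step 2: cheapest edge leaving the tree is H–I (1); add H.
Step 3: cheapest edge leaving the tree is B–I (4); add B.
Step 4: cheapest edge leaving the tree is A–B (4); add A.
Step 5: cheapest edge leaving the tree is D–E (5); add E.
Step 6: cheapest edge leaving the tree is F–H (5); add F.
Step 7: cheapest edge leaving the tree is C–F (4); add C.
Step 8: cheapest edge leaving the tree is B–G (7); add G.
The 5th edge added is D–E.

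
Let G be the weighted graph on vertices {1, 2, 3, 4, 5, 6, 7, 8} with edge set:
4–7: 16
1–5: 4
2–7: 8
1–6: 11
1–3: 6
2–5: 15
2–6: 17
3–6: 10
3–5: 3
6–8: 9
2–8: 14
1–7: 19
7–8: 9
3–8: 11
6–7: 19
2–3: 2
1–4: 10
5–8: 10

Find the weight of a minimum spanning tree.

Prim, starting at 3.
Step 1: cheapest edge leaving the tree is 2–3 (2); add 2.
Step 2: cheapest edge leaving the tree is 3–5 (3); add 5.
Step 3: cheapest edge leaving the tree is 1–5 (4); add 1.
Step 4: cheapest edge leaving the tree is 2–7 (8); add 7.
Step 5: cheapest edge leaving the tree is 7–8 (9); add 8.
Step 6: cheapest edge leaving the tree is 6–8 (9); add 6.
Step 7: cheapest edge leaving the tree is 1–4 (10); add 4.
MST edges: 2–3, 3–5, 1–5, 2–7, 7–8, 6–8, 1–4; total weight 2+3+4+8+9+9+10 = 45.

45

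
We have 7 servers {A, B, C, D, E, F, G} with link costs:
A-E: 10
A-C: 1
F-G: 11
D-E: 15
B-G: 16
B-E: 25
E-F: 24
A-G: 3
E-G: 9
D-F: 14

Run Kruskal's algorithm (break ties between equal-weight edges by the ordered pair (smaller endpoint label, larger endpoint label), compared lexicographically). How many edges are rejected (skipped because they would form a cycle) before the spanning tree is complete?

Kruskal: consider edges lightest-first.
A-C (1): add — endpoints in different components.
A-G (3): add — endpoints in different components.
E-G (9): add — endpoints in different components.
A-E (10): skip — A and E already connected.
F-G (11): add — endpoints in different components.
D-F (14): add — endpoints in different components.
D-E (15): skip — D and E already connected.
B-G (16): add — endpoints in different components.
Edges rejected before the tree was complete: 2.

2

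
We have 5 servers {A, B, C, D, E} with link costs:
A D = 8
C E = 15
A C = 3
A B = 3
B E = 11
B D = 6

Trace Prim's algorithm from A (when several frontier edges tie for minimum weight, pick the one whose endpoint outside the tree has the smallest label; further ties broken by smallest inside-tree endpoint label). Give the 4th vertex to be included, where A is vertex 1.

Prim, starting at A.
Step 1: cheapest edge leaving the tree is A B (3); add B.
Step 2: cheapest edge leaving the tree is A C (3); add C.
Step 3: cheapest edge leaving the tree is B D (6); add D.
Step 4: cheapest edge leaving the tree is B E (11); add E.
Vertex order: A, B, C, D, E. The 4th vertex is D.

D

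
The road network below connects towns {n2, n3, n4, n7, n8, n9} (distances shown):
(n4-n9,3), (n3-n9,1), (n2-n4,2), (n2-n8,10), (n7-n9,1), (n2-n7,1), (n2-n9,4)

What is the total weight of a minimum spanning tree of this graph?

15

Grow the tree from n3 using Prim:
Step 1: cheapest edge leaving the tree is n3-n9 (1); add n9.
Step 2: cheapest edge leaving the tree is n7-n9 (1); add n7.
Step 3: cheapest edge leaving the tree is n2-n7 (1); add n2.
Step 4: cheapest edge leaving the tree is n2-n4 (2); add n4.
Step 5: cheapest edge leaving the tree is n2-n8 (10); add n8.
MST edges: n3-n9, n7-n9, n2-n7, n2-n4, n2-n8; total weight 1+1+1+2+10 = 15.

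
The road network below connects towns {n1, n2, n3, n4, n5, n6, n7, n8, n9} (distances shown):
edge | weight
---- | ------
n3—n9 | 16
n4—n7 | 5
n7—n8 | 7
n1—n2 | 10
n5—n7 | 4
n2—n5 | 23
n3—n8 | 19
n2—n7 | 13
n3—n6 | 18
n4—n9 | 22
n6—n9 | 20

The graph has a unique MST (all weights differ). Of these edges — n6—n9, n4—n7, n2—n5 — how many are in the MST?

1

Sort edges by weight, then run Kruskal:
n5—n7 (4): add — endpoints in different components.
n4—n7 (5): add — endpoints in different components.
n7—n8 (7): add — endpoints in different components.
n1—n2 (10): add — endpoints in different components.
n2—n7 (13): add — endpoints in different components.
n3—n9 (16): add — endpoints in different components.
n3—n6 (18): add — endpoints in different components.
n3—n8 (19): add — endpoints in different components.
MST edge set: {n5—n7, n4—n7, n7—n8, n1—n2, n2—n7, n3—n9, n3—n6, n3—n8}.
Of the listed edges, {n4—n7} are in the MST → 1.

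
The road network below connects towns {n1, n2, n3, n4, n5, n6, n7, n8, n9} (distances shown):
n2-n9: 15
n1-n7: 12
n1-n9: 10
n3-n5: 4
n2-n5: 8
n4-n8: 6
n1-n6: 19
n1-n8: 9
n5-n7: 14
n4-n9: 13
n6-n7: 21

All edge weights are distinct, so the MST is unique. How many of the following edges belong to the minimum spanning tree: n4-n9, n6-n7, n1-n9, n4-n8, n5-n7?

Kruskal's algorithm — process edges by increasing weight (ties by edge label):
n3-n5 (4): add — endpoints in different components.
n4-n8 (6): add — endpoints in different components.
n2-n5 (8): add — endpoints in different components.
n1-n8 (9): add — endpoints in different components.
n1-n9 (10): add — endpoints in different components.
n1-n7 (12): add — endpoints in different components.
n4-n9 (13): skip — n4 and n9 already connected.
n5-n7 (14): add — endpoints in different components.
n2-n9 (15): skip — n2 and n9 already connected.
n1-n6 (19): add — endpoints in different components.
MST edge set: {n3-n5, n4-n8, n2-n5, n1-n8, n1-n9, n1-n7, n5-n7, n1-n6}.
Of the listed edges, {n1-n9, n4-n8, n5-n7} are in the MST → 3.

3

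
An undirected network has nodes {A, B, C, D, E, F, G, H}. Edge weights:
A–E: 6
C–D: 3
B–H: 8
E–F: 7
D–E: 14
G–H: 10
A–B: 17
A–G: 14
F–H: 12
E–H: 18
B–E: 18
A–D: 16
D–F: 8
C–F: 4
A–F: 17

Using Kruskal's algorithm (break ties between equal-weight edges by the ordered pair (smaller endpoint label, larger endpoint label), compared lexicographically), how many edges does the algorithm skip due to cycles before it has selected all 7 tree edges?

Kruskal: consider edges lightest-first.
C–D (3): add — endpoints in different components.
C–F (4): add — endpoints in different components.
A–E (6): add — endpoints in different components.
E–F (7): add — endpoints in different components.
B–H (8): add — endpoints in different components.
D–F (8): skip — D and F already connected.
G–H (10): add — endpoints in different components.
F–H (12): add — endpoints in different components.
Edges rejected before the tree was complete: 1.

1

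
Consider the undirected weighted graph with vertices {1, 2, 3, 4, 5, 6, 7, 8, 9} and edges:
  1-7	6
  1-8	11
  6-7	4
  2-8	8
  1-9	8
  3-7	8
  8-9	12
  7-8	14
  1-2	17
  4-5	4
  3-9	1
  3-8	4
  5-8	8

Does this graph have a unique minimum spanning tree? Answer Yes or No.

No

Sort edges by weight, then run Kruskal:
3-9 (1): add — endpoints in different components.
3-8 (4): add — endpoints in different components.
4-5 (4): add — endpoints in different components.
6-7 (4): add — endpoints in different components.
1-7 (6): add — endpoints in different components.
1-9 (8): add — endpoints in different components.
2-8 (8): add — endpoints in different components.
3-7 (8): skip — 3 and 7 already connected.
5-8 (8): add — endpoints in different components.
Non-tree edge 3-7 has weight 8, equal to the heaviest edge on its tree cycle — swapping gives another MST of the same weight. Not unique.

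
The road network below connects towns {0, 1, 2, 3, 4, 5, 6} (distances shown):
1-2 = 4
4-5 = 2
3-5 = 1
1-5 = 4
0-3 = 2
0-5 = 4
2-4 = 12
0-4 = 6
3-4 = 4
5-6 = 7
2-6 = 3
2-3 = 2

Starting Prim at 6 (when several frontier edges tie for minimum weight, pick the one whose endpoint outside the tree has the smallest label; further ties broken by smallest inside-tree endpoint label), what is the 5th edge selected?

4-5

Prim's algorithm from 6:
Step 1: cheapest edge leaving the tree is 2-6 (3); add 2.
Step 2: cheapest edge leaving the tree is 2-3 (2); add 3.
Step 3: cheapest edge leaving the tree is 3-5 (1); add 5.
Step 4: cheapest edge leaving the tree is 0-3 (2); add 0.
Step 5: cheapest edge leaving the tree is 4-5 (2); add 4.
Step 6: cheapest edge leaving the tree is 1-2 (4); add 1.
The 5th edge added is 4-5.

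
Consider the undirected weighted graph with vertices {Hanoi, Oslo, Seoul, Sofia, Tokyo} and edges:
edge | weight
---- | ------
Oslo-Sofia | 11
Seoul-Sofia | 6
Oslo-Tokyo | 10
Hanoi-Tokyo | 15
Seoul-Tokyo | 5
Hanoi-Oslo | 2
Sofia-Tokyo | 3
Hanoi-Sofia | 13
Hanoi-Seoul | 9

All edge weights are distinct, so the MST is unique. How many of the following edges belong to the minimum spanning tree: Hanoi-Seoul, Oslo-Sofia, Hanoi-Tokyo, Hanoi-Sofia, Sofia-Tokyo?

2

Kruskal's algorithm — process edges by increasing weight (ties by edge label):
Hanoi-Oslo (2): add. Components now {Tokyo} {Sofia} {Hanoi,Oslo} {Seoul}
Sofia-Tokyo (3): add. Components now {Sofia,Tokyo} {Hanoi,Oslo} {Seoul}
Seoul-Tokyo (5): add. Components now {Seoul,Sofia,Tokyo} {Hanoi,Oslo}
Seoul-Sofia (6): skip — Sofia and Seoul already connected.
Hanoi-Seoul (9): add. Components now {Hanoi,Oslo,Seoul,Sofia,Tokyo}
MST edge set: {Hanoi-Oslo, Sofia-Tokyo, Seoul-Tokyo, Hanoi-Seoul}.
Of the listed edges, {Hanoi-Seoul, Sofia-Tokyo} are in the MST → 2.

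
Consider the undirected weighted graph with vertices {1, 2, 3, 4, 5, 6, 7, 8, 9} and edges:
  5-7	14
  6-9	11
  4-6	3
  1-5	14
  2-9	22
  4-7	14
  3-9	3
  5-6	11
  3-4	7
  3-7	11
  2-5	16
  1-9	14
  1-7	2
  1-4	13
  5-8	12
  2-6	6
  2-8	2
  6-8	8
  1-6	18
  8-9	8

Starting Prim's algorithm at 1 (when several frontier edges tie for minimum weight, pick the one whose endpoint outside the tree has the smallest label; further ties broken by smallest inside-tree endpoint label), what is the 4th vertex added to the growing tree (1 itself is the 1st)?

9

Prim, starting at 1.
Step 1: cheapest edge leaving the tree is 1-7 (2); add 7.
Step 2: cheapest edge leaving the tree is 3-7 (11); add 3.
Step 3: cheapest edge leaving the tree is 3-9 (3); add 9.
Step 4: cheapest edge leaving the tree is 3-4 (7); add 4.
Step 5: cheapest edge leaving the tree is 4-6 (3); add 6.
Step 6: cheapest edge leaving the tree is 2-6 (6); add 2.
Step 7: cheapest edge leaving the tree is 2-8 (2); add 8.
Step 8: cheapest edge leaving the tree is 5-6 (11); add 5.
Vertex order: 1, 7, 3, 9, 4, 6, 2, 8, 5. The 4th vertex is 9.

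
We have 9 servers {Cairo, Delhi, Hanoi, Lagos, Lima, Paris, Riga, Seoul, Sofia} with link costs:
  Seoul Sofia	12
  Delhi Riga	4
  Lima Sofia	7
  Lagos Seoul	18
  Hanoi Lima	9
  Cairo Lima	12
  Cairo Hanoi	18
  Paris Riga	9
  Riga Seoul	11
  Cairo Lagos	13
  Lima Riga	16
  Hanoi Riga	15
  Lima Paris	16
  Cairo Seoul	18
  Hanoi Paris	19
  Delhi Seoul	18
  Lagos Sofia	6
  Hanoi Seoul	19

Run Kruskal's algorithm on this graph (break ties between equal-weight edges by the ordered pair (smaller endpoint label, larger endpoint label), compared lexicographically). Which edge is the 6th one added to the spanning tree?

Kruskal: consider edges lightest-first.
Delhi Riga (4): add — endpoints in different components.
Lagos Sofia (6): add — endpoints in different components.
Lima Sofia (7): add — endpoints in different components.
Hanoi Lima (9): add — endpoints in different components.
Paris Riga (9): add — endpoints in different components.
Riga Seoul (11): add — endpoints in different components.
Cairo Lima (12): add — endpoints in different components.
Seoul Sofia (12): add — endpoints in different components.
The 6th edge added is Riga Seoul.

Riga-Seoul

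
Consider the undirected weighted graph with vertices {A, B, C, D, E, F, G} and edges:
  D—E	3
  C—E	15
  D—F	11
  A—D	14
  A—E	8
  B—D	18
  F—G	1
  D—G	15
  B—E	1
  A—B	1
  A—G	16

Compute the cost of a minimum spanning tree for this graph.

32

Grow the tree from B using Prim:
Step 1: frontier [A—B 1, B—E 1, B—D 18] → take A—B (1); add A.
Step 2: frontier [A—E 8, A—D 14, A—G 16, B—E 1, B—D 18] → take B—E (1); add E.
Step 3: frontier [A—D 14, A—G 16, B—D 18, D—E 3, C—E 15] → take D—E (3); add D.
Step 4: frontier [A—G 16, D—F 11, D—G 15, C—E 15] → take D—F (11); add F.
Step 5: frontier [A—G 16, D—G 15, C—E 15, F—G 1] → take F—G (1); add G.
Step 6: frontier [C—E 15] → take C—E (15); add C.
MST edges: A—B, B—E, D—E, D—F, F—G, C—E; total weight 1+1+3+11+1+15 = 32.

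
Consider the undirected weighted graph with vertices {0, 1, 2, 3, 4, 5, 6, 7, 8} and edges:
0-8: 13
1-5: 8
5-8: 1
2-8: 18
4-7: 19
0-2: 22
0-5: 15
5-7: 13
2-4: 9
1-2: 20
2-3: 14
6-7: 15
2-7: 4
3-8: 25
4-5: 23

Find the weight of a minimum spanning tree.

Grow the tree from 8 using Prim:
Step 1: cheapest edge leaving the tree is 5-8 (1); add 5.
Step 2: cheapest edge leaving the tree is 1-5 (8); add 1.
Step 3: cheapest edge leaving the tree is 0-8 (13); add 0.
Step 4: cheapest edge leaving the tree is 5-7 (13); add 7.
Step 5: cheapest edge leaving the tree is 2-7 (4); add 2.
Step 6: cheapest edge leaving the tree is 2-4 (9); add 4.
Step 7: cheapest edge leaving the tree is 2-3 (14); add 3.
Step 8: cheapest edge leaving the tree is 6-7 (15); add 6.
MST edges: 5-8, 1-5, 0-8, 5-7, 2-7, 2-4, 2-3, 6-7; total weight 1+8+13+13+4+9+14+15 = 77.

77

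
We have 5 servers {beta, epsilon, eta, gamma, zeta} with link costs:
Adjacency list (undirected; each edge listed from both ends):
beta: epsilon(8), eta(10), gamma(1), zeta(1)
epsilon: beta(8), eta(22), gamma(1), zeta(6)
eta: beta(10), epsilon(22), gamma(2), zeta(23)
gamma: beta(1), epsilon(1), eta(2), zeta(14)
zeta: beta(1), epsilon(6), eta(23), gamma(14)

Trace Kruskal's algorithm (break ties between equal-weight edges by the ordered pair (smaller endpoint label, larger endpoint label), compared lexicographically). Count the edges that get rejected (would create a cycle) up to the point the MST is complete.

Sort edges by weight, then run Kruskal:
beta gamma (1): add. Components now {beta,gamma} {eta} {epsilon} {zeta}
beta zeta (1): add. Components now {beta,gamma,zeta} {eta} {epsilon}
epsilon gamma (1): add. Components now {beta,epsilon,gamma,zeta} {eta}
eta gamma (2): add. Components now {beta,epsilon,eta,gamma,zeta}
Edges rejected before the tree was complete: 0.

0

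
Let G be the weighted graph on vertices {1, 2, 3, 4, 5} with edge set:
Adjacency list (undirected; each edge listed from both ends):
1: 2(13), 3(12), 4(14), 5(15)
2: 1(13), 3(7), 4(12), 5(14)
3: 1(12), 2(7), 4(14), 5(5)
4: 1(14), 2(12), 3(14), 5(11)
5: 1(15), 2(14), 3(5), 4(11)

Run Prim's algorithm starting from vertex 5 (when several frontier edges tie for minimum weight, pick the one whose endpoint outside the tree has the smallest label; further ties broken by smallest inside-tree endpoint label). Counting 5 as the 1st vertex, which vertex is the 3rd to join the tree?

2

Prim's algorithm from 5:
Step 1: cheapest edge leaving the tree is 3 5 (5); add 3.
Step 2: cheapest edge leaving the tree is 2 3 (7); add 2.
Step 3: cheapest edge leaving the tree is 4 5 (11); add 4.
Step 4: cheapest edge leaving the tree is 1 3 (12); add 1.
Vertex order: 5, 3, 2, 4, 1. The 3rd vertex is 2.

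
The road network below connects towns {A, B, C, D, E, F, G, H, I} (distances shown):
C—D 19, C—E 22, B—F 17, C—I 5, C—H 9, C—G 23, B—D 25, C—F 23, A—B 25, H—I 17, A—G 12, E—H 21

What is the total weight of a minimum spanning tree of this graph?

Grow the tree from G using Prim:
Step 1: cheapest edge leaving the tree is A—G (12); add A.
Step 2: cheapest edge leaving the tree is C—G (23); add C.
Step 3: cheapest edge leaving the tree is C—I (5); add I.
Step 4: cheapest edge leaving the tree is C—H (9); add H.
Step 5: cheapest edge leaving the tree is C—D (19); add D.
Step 6: cheapest edge leaving the tree is E—H (21); add E.
Step 7: cheapest edge leaving the tree is C—F (23); add F.
Step 8: cheapest edge leaving the tree is B—F (17); add B.
MST edges: A—G, C—G, C—I, C—H, C—D, E—H, C—F, B—F; total weight 12+23+5+9+19+21+23+17 = 129.

129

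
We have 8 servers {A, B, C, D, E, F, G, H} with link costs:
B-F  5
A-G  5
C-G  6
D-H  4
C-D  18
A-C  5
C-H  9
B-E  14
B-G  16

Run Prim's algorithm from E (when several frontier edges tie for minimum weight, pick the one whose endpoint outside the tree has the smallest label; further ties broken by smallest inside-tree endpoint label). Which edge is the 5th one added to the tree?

Prim's algorithm from E:
Step 1: frontier [B-E 14] → take B-E (14); add B.
Step 2: frontier [B-F 5, B-G 16] → take B-F (5); add F.
Step 3: frontier [B-G 16] → take B-G (16); add G.
Step 4: frontier [A-G 5, C-G 6] → take A-G (5); add A.
Step 5: frontier [A-C 5, C-G 6] → take A-C (5); add C.
Step 6: frontier [C-H 9, C-D 18] → take C-H (9); add H.
Step 7: frontier [C-D 18, D-H 4] → take D-H (4); add D.
The 5th edge added is A-C.

A-C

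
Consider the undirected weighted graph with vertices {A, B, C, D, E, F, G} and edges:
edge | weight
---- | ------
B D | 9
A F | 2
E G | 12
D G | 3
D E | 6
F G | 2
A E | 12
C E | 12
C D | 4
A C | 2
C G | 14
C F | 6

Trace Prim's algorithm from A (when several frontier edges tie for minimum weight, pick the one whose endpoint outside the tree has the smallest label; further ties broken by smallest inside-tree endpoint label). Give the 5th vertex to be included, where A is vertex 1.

D

Grow the tree from A using Prim:
Step 1: frontier [A C 2, A F 2, A E 12] → take A C (2); add C.
Step 2: frontier [A F 2, A E 12, C D 4, C F 6, C E 12, C G 14] → take A F (2); add F.
Step 3: frontier [A E 12, C D 4, C E 12, C G 14, F G 2] → take F G (2); add G.
Step 4: frontier [A E 12, C D 4, C E 12, D G 3, E G 12] → take D G (3); add D.
Step 5: frontier [A E 12, C E 12, D E 6, B D 9, E G 12] → take D E (6); add E.
Step 6: frontier [B D 9] → take B D (9); add B.
Vertex order: A, C, F, G, D, E, B. The 5th vertex is D.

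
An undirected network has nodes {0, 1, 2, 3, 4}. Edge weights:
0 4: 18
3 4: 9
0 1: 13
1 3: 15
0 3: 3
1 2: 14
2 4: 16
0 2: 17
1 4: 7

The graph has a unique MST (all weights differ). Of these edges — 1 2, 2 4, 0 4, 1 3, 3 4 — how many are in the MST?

2

Kruskal's algorithm — process edges by increasing weight (ties by edge label):
0 3 (3): add — endpoints in different components.
1 4 (7): add — endpoints in different components.
3 4 (9): add — endpoints in different components.
0 1 (13): skip — 0 and 1 already connected.
1 2 (14): add — endpoints in different components.
MST edge set: {0 3, 1 4, 3 4, 1 2}.
Of the listed edges, {1 2, 3 4} are in the MST → 2.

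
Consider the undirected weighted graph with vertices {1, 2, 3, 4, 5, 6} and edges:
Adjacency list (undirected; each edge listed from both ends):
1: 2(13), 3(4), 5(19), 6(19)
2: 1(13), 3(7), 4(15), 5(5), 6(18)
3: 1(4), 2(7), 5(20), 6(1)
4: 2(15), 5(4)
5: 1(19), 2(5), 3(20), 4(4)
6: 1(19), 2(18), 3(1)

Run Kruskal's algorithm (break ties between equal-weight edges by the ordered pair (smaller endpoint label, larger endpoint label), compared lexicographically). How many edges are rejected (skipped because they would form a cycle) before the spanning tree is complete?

Sort edges by weight, then run Kruskal:
3—6 (1): add. Components now {1} {2} {3,6} {4} {5}
1—3 (4): add. Components now {1,3,6} {2} {4} {5}
4—5 (4): add. Components now {1,3,6} {2} {4,5}
2—5 (5): add. Components now {1,3,6} {2,4,5}
2—3 (7): add. Components now {1,2,3,4,5,6}
Edges rejected before the tree was complete: 0.

0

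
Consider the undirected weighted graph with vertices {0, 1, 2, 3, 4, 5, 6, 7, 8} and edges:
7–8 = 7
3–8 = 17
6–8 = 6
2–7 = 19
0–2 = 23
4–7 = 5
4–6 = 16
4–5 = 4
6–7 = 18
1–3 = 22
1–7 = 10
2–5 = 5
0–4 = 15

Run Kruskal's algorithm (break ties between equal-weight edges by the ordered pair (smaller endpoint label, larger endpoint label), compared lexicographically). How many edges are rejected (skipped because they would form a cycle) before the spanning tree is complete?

Sort edges by weight, then run Kruskal:
4–5 (4): add — endpoints in different components.
2–5 (5): add — endpoints in different components.
4–7 (5): add — endpoints in different components.
6–8 (6): add — endpoints in different components.
7–8 (7): add — endpoints in different components.
1–7 (10): add — endpoints in different components.
0–4 (15): add — endpoints in different components.
4–6 (16): skip — 4 and 6 already connected.
3–8 (17): add — endpoints in different components.
Edges rejected before the tree was complete: 1.

1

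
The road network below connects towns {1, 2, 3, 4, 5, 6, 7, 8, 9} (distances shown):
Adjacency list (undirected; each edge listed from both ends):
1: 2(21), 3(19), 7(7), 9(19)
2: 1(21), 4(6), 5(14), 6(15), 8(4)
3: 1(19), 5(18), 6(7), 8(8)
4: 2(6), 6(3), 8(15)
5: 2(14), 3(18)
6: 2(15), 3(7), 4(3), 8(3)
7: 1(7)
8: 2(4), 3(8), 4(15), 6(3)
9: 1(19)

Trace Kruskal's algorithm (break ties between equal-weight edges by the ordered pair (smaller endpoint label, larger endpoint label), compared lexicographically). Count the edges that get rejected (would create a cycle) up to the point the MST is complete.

5

Kruskal's algorithm — process edges by increasing weight (ties by edge label):
4-6 (3): add — endpoints in different components.
6-8 (3): add — endpoints in different components.
2-8 (4): add — endpoints in different components.
2-4 (6): skip — 2 and 4 already connected.
1-7 (7): add — endpoints in different components.
3-6 (7): add — endpoints in different components.
3-8 (8): skip — 3 and 8 already connected.
2-5 (14): add — endpoints in different components.
2-6 (15): skip — 2 and 6 already connected.
4-8 (15): skip — 4 and 8 already connected.
3-5 (18): skip — 3 and 5 already connected.
1-3 (19): add — endpoints in different components.
1-9 (19): add — endpoints in different components.
Edges rejected before the tree was complete: 5.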